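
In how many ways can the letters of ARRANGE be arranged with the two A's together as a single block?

360

Treat the 2 copies of A as a single block. The multiset to arrange is then {AA, E, G, N, R, R}, 6 items in all.
That gives (6)!/(2!) = 360 arrangements.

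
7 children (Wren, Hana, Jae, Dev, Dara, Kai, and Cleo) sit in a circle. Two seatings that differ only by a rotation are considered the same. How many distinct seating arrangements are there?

720

Fix one person's seat to break rotational symmetry; the remaining 6 people can be arranged in (6)! = 720 ways.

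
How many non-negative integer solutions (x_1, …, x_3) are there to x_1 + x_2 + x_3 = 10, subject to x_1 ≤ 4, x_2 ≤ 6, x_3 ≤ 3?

By stars and bars, unrestricted non-negative solutions to x_1+…+x_3 = 10 number C(10+2,2) = 66.
Subtract solutions that violate a single cap (substitute x_i' = x_i − (cap_i+1)): x_1 ≥ 5 gives C(7,2) = 21; x_2 ≥ 7 gives C(5,2) = 10; x_3 ≥ 4 gives C(8,2) = 28. Together 59.
Add back pairs where two caps are both exceeded: 0 + 3 + 0 = 3.
By inclusion–exclusion the count is 66 − 59 + 3 = 10.

10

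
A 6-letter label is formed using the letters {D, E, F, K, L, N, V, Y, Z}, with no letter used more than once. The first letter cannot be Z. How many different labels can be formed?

The first letter has 9−1 = 8 choices (anything except Z).
The remaining 5 letters are filled from the other 8 symbols without repetition: 8 × 7 × 6 × 5 × 4 = 6720.
Total: 8 × 6720 = 53760.

53760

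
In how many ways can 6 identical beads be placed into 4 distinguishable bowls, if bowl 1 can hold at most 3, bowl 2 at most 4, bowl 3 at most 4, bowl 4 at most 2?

By stars and bars, unrestricted non-negative solutions to x_1+…+x_4 = 6 number C(6+3,3) = 84.
Subtract solutions that violate a single cap (substitute x_i' = x_i − (cap_i+1)): x_1 ≥ 4 gives C(5,3) = 10; x_2 ≥ 5 gives C(4,3) = 4; x_3 ≥ 5 gives C(4,3) = 4; x_4 ≥ 3 gives C(6,3) = 20. Together 38.
No two caps can be exceeded simultaneously, so the pair terms are all 0.
By inclusion–exclusion the count is 84 − 38 + 0 = 46.

46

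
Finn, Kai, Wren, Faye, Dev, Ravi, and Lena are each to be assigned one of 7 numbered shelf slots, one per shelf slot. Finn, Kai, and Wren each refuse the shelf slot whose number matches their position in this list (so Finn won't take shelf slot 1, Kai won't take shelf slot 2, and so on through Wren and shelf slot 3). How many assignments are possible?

Let Aᵢ (for i ∈ {1, 2, 3}) be the placements that put person i in their forbidden shelf slot. Any j of these fix j positions, leaving (7−j)! ways to fill the rest, and there are C(3,j) ways to pick which j.
By inclusion–exclusion, the number of valid placements is Σ_{j=0}^{3} (−1)^j C(3,j)·(7−j)!.
Computing: 5040 − 2160 + 360 − 24 = 3216.

3216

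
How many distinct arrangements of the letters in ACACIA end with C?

20

With the last slot taken by C, it remains to arrange the other 5 letters (AACIA).
Those 5 letters have A appearing 3 times, giving (5)!/(3!) = 20.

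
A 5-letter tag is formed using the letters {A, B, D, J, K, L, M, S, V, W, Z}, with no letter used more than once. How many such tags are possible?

With no repetition, fill the 5 letters in order: 11 choices, then 10, down to 7.
11 × 10 × 9 × 8 × 7 = 55440.

55440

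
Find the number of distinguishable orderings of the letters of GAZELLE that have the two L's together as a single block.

360

Treat the 2 copies of L as a single block. The multiset to arrange is then {LL, A, E, E, G, Z}, 6 items in all.
That gives (6)!/(2!) = 360 arrangements.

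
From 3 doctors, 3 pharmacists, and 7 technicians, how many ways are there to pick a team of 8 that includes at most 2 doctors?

Split by how many doctors are chosen (0 through 2).
Sum: C(3,0)·C(10,8) + C(3,1)·C(10,7) + C(3,2)·C(10,6) = 45 + 360 + 630 = 1035.

1035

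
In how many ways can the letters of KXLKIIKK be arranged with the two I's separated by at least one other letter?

There are 8!/(4!·2!) = 840 arrangements of KXLKIIKK in total.
If the two I's are adjacent, glue them into one block, leaving 7 items to arrange: (7)!/(4!) = 210 ways.
Subtracting, 840 − 210 = 630 arrangements keep the I's apart.

630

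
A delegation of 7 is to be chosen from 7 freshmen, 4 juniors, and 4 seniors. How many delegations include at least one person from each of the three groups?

Total 7-person selections from all 15: C(15,7) = 6435.
Subtract selections that omit an entire group: no freshmen → C(8,7) = 8; no juniors → C(11,7) = 330; no seniors → C(11,7) = 330.
Add back selections omitting two groups (i.e. drawn from a single group): C(7,7) + C(4,7) + C(4,7) = 1.
By inclusion–exclusion: 6435 − 668 + 1 = 5768.

5768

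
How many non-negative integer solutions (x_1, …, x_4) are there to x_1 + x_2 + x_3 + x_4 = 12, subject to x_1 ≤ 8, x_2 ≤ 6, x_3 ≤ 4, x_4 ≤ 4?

151

Without the upper bounds there are C(15,3) = 455 ways to split 12 among 4 variables.
Subtract solutions that violate a single cap (substitute x_i' = x_i − (cap_i+1)): x_1 ≥ 9 gives C(6,3) = 20; x_2 ≥ 7 gives C(8,3) = 56; x_3 ≥ 5 gives C(10,3) = 120; x_4 ≥ 5 gives C(10,3) = 120. Together 316.
Add back pairs where two caps are both exceeded: 0 + 0 + 0 + 1 + 1 + 10 = 12.
By inclusion–exclusion the count is 455 − 316 + 12 = 151.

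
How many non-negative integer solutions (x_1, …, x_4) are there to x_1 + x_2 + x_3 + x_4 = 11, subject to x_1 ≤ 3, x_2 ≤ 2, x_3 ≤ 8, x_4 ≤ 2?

26

By stars and bars, unrestricted non-negative solutions to x_1+…+x_4 = 11 number C(11+3,3) = 364.
Subtract solutions that violate a single cap (substitute x_i' = x_i − (cap_i+1)): x_1 ≥ 4 gives C(10,3) = 120; x_2 ≥ 3 gives C(11,3) = 165; x_3 ≥ 9 gives C(5,3) = 10; x_4 ≥ 3 gives C(11,3) = 165. Together 460.
Add back pairs where two caps are both exceeded: 35 + 0 + 35 + 0 + 56 + 0 = 126.
Subtract triples: 0 + 4 + 0 + 0 = 4.
By inclusion–exclusion the count is 364 − 460 + 126 − 4 = 26.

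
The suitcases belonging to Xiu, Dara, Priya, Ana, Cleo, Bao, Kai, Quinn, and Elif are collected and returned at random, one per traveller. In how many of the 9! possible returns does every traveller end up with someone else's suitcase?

This is the derangement count D_9: permutations of 9 items with no fixed point.
By inclusion–exclusion this is Σ_{j=0}^{9} (−1)^j C(9,j)·(9−j)!.
Computing: 362880 − 362880 + 181440 − 60480 + 15120 − 3024 + 504 − 72 + 9 − 1 = 133496.

133496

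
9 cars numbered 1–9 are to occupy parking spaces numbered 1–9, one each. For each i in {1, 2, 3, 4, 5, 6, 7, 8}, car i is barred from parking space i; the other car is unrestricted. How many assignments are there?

148329

Let Aᵢ (for 1 ≤ i ≤ 8) be the placements that put car i in its forbidden parking space. Any j of these fix j positions, leaving (9−j)! ways to fill the rest, and there are C(8,j) ways to pick which j.
By inclusion–exclusion, the number of valid placements is Σ_{j=0}^{8} (−1)^j C(8,j)·(9−j)!.
Computing: 362880 − 322560 + 141120 − 40320 + 8400 − 1344 + 168 − 16 + 1 = 148329.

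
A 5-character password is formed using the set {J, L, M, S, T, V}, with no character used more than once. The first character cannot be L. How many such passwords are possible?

The first character has 6−1 = 5 choices (anything except L).
The remaining 4 characters are filled from the other 5 symbols without repetition: 5 × 4 × 3 × 2 = 120.
Total: 5 × 120 = 600.

600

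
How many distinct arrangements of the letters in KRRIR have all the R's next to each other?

Treat the 3 copies of R as a single block. The multiset to arrange is then {RRR, I, K}, 3 items in all.
All 3 items are distinct, so there are (3)! = 6 arrangements.

6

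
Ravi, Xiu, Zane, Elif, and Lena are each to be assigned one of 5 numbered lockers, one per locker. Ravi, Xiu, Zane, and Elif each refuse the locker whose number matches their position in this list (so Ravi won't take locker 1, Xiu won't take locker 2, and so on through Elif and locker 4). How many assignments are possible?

53

Let Aᵢ (for 1 ≤ i ≤ 4) be the placements that put person i in their forbidden locker. Any j of these fix j positions, leaving (5−j)! ways to fill the rest, and there are C(4,j) ways to pick which j.
By inclusion–exclusion, the number of valid placements is Σ_{j=0}^{4} (−1)^j C(4,j)·(5−j)!.
Computing: 120 − 96 + 36 − 8 + 1 = 53.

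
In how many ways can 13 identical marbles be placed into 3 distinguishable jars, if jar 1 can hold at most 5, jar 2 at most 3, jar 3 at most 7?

6

By stars and bars, unrestricted non-negative solutions to x_1+…+x_3 = 13 number C(13+2,2) = 105.
Subtract solutions that violate a single cap (substitute x_i' = x_i − (cap_i+1)): x_1 ≥ 6 gives C(9,2) = 36; x_2 ≥ 4 gives C(11,2) = 55; x_3 ≥ 8 gives C(7,2) = 21. Together 112.
Add back pairs where two caps are both exceeded: 10 + 0 + 3 = 13.
By inclusion–exclusion the count is 105 − 112 + 13 = 6.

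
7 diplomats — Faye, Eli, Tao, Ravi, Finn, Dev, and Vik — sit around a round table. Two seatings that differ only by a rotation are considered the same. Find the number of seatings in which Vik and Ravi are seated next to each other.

240

Glue Vik and Ravi into a block (2 internal orders). Seating 6 units around a circle gives (5)! arrangements.
So 2 × (5)! = 2 × 120 = 240.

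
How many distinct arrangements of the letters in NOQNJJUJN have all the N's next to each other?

Treat the 3 copies of N as a single block. The multiset to arrange is then {NNN, J, J, J, O, Q, U}, 7 items in all.
That gives (7)!/(3!) = 840 arrangements.

840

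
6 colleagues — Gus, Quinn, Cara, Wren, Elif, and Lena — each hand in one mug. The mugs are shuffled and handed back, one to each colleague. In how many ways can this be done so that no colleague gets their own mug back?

265

Count assignments avoiding every fixed point. For any j of the 6 colleagues fixed to their own mug, the other 6−j can be arranged in (6−j)! ways.
By inclusion–exclusion this is Σ_{j=0}^{6} (−1)^j C(6,j)·(6−j)!.
Computing: 720 − 720 + 360 − 120 + 30 − 6 + 1 = 265.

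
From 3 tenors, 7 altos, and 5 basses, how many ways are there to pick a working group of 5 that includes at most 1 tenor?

Split by how many tenors are chosen (0 through 1).
Sum: C(3,0)·C(12,5) + C(3,1)·C(12,4) = 792 + 1485 = 2277.

2277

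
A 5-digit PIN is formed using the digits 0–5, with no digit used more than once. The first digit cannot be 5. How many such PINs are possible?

600

The first digit has 6−1 = 5 choices (anything except 5).
The remaining 4 digits are filled from the other 5 symbols without repetition: 5 × 4 × 3 × 2 = 120.
Total: 5 × 120 = 600.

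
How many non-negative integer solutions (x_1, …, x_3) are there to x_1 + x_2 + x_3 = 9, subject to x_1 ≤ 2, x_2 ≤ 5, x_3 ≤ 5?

9

By stars and bars, unrestricted non-negative solutions to x_1+…+x_3 = 9 number C(9+2,2) = 55.
Subtract solutions that violate a single cap (substitute x_i' = x_i − (cap_i+1)): x_1 ≥ 3 gives C(8,2) = 28; x_2 ≥ 6 gives C(5,2) = 10; x_3 ≥ 6 gives C(5,2) = 10. Together 48.
Add back pairs where two caps are both exceeded: 1 + 1 + 0 = 2.
By inclusion–exclusion the count is 55 − 48 + 2 = 9.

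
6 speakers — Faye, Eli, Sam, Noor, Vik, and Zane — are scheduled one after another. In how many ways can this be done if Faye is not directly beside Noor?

480

There are 6! = 720 arrangements in all. If Faye and Noor are adjacent, merging them into one block gives 2·(5)! = 240 arrangements.
So 720 − 240 = 480 arrangements keep them apart.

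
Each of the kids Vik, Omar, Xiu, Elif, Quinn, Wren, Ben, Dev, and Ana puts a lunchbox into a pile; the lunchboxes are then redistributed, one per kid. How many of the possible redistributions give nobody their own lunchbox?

133496

Let Aᵢ be the assignments in which kid i gets their own lunchbox. We want the size of the complement of A₁∪…∪A_9.
By inclusion–exclusion this is Σ_{j=0}^{9} (−1)^j C(9,j)·(9−j)!.
Computing: 362880 − 362880 + 181440 − 60480 + 15120 − 3024 + 504 − 72 + 9 − 1 = 133496.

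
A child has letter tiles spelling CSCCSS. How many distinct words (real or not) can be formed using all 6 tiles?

CSCCSS has 6 letters with C appearing 3 times and S appearing 3 times.
The number of distinct arrangements is 6!/(3!·3!) = 720/36 = 20.

20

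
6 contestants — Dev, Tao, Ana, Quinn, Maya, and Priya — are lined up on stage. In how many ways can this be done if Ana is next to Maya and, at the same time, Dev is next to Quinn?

Treat {Ana,Maya} as one block (2 orders) and {Dev,Quinn} as another (2 orders).
That leaves 4 units to arrange: 2 × 2 × 4! = 4 × 24 = 96.

96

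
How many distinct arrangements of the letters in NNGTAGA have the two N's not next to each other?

450

Total arrangements of NNGTAGA: 7!/(2!·2!·2!) = 630.
Arrangements with the N's together: treat NN as one letter, giving (6)!/(2!·2!) = 180.
Subtracting, 630 − 180 = 450 arrangements keep the N's apart.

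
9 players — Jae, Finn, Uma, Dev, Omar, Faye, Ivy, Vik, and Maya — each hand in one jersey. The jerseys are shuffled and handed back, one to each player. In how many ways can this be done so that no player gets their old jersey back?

133496

Count assignments avoiding every fixed point. For any j of the 9 players fixed to their old jersey, the other 9−j can be arranged in (9−j)! ways.
By inclusion–exclusion this is Σ_{j=0}^{9} (−1)^j C(9,j)·(9−j)!.
Computing: 362880 − 362880 + 181440 − 60480 + 15120 − 3024 + 504 − 72 + 9 − 1 = 133496.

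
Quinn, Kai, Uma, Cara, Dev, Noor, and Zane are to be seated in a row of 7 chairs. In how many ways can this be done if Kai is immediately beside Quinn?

Treat {Kai, Quinn} as a single unit. There are 6 units to order, and the pair itself can be ordered 2 ways.
So the count is 2·(6)! = 1440.

1440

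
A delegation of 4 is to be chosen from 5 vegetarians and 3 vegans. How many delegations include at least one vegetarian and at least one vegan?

65

Total 4-person selections from all 8: C(8,4) = 70.
Subtract selections that omit an entire group: no vegetarians → C(3,4) = 0; no vegans → C(5,4) = 5.
Both groups omitted at once is impossible, so 70 − 5 = 65.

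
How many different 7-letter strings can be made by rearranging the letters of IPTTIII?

105

The 7 letters of IPTTIII have repeats: I appearing 4 times and T appearing twice.
So there are 7! / (4!·2!) = 105 distinguishable arrangements.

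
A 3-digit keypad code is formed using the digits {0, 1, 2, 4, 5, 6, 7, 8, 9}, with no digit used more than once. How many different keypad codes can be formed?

Choose and order 3 of the 9 symbols: the first digit has 9 options, the next 8, then 7.
That product is 9 × 8 × 7 = 504.

504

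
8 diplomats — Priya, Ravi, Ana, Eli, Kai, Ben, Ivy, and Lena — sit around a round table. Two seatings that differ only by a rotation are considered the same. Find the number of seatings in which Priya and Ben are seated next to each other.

1440

Treat {Priya, Ben} as one unit (2 internal orders) and seat the resulting 7 units around the table: (6)! circular arrangements.
So 2 × (6)! = 2 × 720 = 1440.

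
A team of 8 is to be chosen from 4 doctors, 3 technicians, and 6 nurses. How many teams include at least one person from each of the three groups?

1233

With no constraint there are C(13,8) = 1287 possible selections.
Subtract selections that omit an entire group: no doctors → C(9,8) = 9; no technicians → C(10,8) = 45; no nurses → C(7,8) = 0.
Add back selections omitting two groups (i.e. drawn from a single group): C(4,8) + C(3,8) + C(6,8) = 0.
By inclusion–exclusion: 1287 − 54 + 0 = 1233.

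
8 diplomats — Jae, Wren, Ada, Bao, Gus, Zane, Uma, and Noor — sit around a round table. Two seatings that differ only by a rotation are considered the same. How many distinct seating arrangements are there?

Seat Jae anywhere (absorbing the rotational symmetry), then permute the other 7: (7)! = 5040.

5040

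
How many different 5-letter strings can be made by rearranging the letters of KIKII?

The 5 letters of KIKII have repeats: I appearing 3 times and K appearing twice.
So there are 5! / (3!·2!) = 10 distinguishable arrangements.

10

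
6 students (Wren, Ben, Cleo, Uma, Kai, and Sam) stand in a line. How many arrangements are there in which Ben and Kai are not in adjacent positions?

Of the 6! = 720 arrangements, those with Ben and Kai adjacent number 2 × 5! = 240 (treat the pair as a block with 2 internal orders).
So 720 − 240 = 480 arrangements keep them apart.

480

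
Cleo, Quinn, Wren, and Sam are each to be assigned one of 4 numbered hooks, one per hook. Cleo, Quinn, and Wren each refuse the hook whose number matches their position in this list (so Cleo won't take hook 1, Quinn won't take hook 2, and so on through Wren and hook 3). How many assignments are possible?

11

Let Aᵢ (for i ∈ {1, 2, 3}) be the placements that put person i in their forbidden hook. Any j of these fix j positions, leaving (4−j)! ways to fill the rest, and there are C(3,j) ways to pick which j.
By inclusion–exclusion, the number of valid placements is Σ_{j=0}^{3} (−1)^j C(3,j)·(4−j)!.
Computing: 24 − 18 + 6 − 1 = 11.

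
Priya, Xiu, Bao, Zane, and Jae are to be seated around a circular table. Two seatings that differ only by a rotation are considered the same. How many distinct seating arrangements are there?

24

Fix one person's seat to break rotational symmetry; the remaining 4 people can be arranged in (4)! = 24 ways.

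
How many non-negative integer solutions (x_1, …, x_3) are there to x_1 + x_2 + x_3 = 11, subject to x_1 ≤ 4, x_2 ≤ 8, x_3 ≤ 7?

34

Ignoring the caps, the number of non-negative solutions to x_1+…+x_3 = 11 is C(13,2) = 78.
Subtract solutions that violate a single cap (substitute x_i' = x_i − (cap_i+1)): x_1 ≥ 5 gives C(8,2) = 28; x_2 ≥ 9 gives C(4,2) = 6; x_3 ≥ 8 gives C(5,2) = 10. Together 44.
No two caps can be exceeded simultaneously, so the pair terms are all 0.
By inclusion–exclusion the count is 78 − 44 + 0 = 34.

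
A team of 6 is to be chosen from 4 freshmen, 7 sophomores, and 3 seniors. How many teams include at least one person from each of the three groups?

Total 6-person selections from all 14: C(14,6) = 3003.
Subtract selections that omit an entire group: no freshmen → C(10,6) = 210; no sophomores → C(7,6) = 7; no seniors → C(11,6) = 462.
Add back selections omitting two groups (i.e. drawn from a single group): C(4,6) + C(7,6) + C(3,6) = 7.
By inclusion–exclusion: 3003 − 679 + 7 = 2331.

2331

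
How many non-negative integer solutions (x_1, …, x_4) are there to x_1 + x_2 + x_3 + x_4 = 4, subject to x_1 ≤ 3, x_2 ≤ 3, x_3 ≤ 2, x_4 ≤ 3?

28

Without the upper bounds there are C(7,3) = 35 ways to split 4 among 4 variables.
Subtract solutions that violate a single cap (substitute x_i' = x_i − (cap_i+1)): x_1 ≥ 4 gives C(3,3) = 1; x_2 ≥ 4 gives C(3,3) = 1; x_3 ≥ 3 gives C(4,3) = 4; x_4 ≥ 4 gives C(3,3) = 1. Together 7.
No two caps can be exceeded simultaneously, so the pair terms are all 0.
By inclusion–exclusion the count is 35 − 7 + 0 = 28.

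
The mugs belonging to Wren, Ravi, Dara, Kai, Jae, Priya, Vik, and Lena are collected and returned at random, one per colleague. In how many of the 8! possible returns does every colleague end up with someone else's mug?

This is the derangement count D_8: permutations of 8 items with no fixed point.
By inclusion–exclusion this is Σ_{j=0}^{8} (−1)^j C(8,j)·(8−j)!.
Computing: 40320 − 40320 + 20160 − 6720 + 1680 − 336 + 56 − 8 + 1 = 14833.

14833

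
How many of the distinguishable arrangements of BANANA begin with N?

20

With the first slot taken by N, it remains to arrange the other 5 letters (BAANA).
Those 5 letters have A appearing 3 times, giving (5)!/(3!) = 20.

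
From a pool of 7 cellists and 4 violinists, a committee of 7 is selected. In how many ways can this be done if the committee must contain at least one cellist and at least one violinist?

329

Total 7-person selections from all 11: C(11,7) = 330.
Subtract selections that omit an entire group: no cellists → C(4,7) = 0; no violinists → C(7,7) = 1.
Both groups omitted at once is impossible, so 330 − 1 = 329.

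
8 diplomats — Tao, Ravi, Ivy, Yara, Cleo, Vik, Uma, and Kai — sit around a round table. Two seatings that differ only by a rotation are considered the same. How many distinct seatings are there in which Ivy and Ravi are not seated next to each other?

Without the restriction there are (7)! = 5040 seatings.
Those with Ivy next to Ravi: fuse the pair into one unit and seat 7 units around a circle — 2·(6)! = 1440.
Subtracting, 5040 − 1440 = 3600.

3600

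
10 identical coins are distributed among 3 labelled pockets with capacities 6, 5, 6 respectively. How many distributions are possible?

By stars and bars, unrestricted non-negative solutions to x_1+…+x_3 = 10 number C(10+2,2) = 66.
Subtract solutions that violate a single cap (substitute x_i' = x_i − (cap_i+1)): x_1 ≥ 7 gives C(5,2) = 10; x_2 ≥ 6 gives C(6,2) = 15; x_3 ≥ 7 gives C(5,2) = 10. Together 35.
No two caps can be exceeded simultaneously, so the pair terms are all 0.
By inclusion–exclusion the count is 66 − 35 + 0 = 31.

31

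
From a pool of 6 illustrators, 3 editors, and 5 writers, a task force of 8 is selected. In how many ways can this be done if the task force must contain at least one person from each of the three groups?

2828

Unrestricted: C(14,8) = 3003 ways to pick any 8 of the 14.
Selections missing a whole group: no illustrators → C(8,8) = 1; no editors → C(11,8) = 165; no writers → C(9,8) = 9.
Add back selections omitting two groups (i.e. drawn from a single group): C(6,8) + C(3,8) + C(5,8) = 0.
By inclusion–exclusion: 3003 − 175 + 0 = 2828.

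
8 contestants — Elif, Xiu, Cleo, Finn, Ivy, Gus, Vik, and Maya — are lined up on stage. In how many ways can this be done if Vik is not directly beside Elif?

There are 8! = 40320 arrangements in all. If Vik and Elif are adjacent, merging them into one block gives 2·(7)! = 10080 arrangements.
Complementary counting: 40320 − 10080 = 30240.

30240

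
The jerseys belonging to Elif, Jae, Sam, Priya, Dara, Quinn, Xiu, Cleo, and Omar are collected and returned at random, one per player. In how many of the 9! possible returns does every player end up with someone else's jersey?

Count assignments avoiding every fixed point. For any j of the 9 players fixed to their old jersey, the other 9−j can be arranged in (9−j)! ways.
By inclusion–exclusion this is Σ_{j=0}^{9} (−1)^j C(9,j)·(9−j)!.
Computing: 362880 − 362880 + 181440 − 60480 + 15120 − 3024 + 504 − 72 + 9 − 1 = 133496.

133496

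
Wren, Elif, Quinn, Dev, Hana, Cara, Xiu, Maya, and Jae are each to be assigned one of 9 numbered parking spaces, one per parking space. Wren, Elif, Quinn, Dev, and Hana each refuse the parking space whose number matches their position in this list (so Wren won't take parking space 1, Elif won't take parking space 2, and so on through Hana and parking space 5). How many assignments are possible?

205056

Let Aᵢ (for 1 ≤ i ≤ 5) be the placements that put person i in their forbidden parking space. Any j of these fix j positions, leaving (9−j)! ways to fill the rest, and there are C(5,j) ways to pick which j.
By inclusion–exclusion, the number of valid placements is Σ_{j=0}^{5} (−1)^j C(5,j)·(9−j)!.
Computing: 362880 − 201600 + 50400 − 7200 + 600 − 24 = 205056.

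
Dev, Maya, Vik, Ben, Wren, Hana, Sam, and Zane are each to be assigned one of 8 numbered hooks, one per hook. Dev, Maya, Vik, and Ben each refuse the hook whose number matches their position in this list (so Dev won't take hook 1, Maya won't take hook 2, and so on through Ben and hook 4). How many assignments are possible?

Let Aᵢ (for 1 ≤ i ≤ 4) be the placements that put person i in their forbidden hook. Any j of these fix j positions, leaving (8−j)! ways to fill the rest, and there are C(4,j) ways to pick which j.
By inclusion–exclusion, the number of valid placements is Σ_{j=0}^{4} (−1)^j C(4,j)·(8−j)!.
Computing: 40320 − 20160 + 4320 − 480 + 24 = 24024.

24024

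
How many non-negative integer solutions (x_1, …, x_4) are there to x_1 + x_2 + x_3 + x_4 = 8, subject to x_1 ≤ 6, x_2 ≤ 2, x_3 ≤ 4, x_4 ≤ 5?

76

Ignoring the caps, the number of non-negative solutions to x_1+…+x_4 = 8 is C(11,3) = 165.
Subtract solutions that violate a single cap (substitute x_i' = x_i − (cap_i+1)): x_1 ≥ 7 gives C(4,3) = 4; x_2 ≥ 3 gives C(8,3) = 56; x_3 ≥ 5 gives C(6,3) = 20; x_4 ≥ 6 gives C(5,3) = 10. Together 90.
Add back pairs where two caps are both exceeded: 0 + 0 + 0 + 1 + 0 + 0 = 1.
By inclusion–exclusion the count is 165 − 90 + 1 = 76.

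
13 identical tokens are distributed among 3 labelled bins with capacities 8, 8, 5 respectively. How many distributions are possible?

Ignoring the caps, the number of non-negative solutions to x_1+…+x_3 = 13 is C(15,2) = 105.
Subtract solutions that violate a single cap (substitute x_i' = x_i − (cap_i+1)): x_1 ≥ 9 gives C(6,2) = 15; x_2 ≥ 9 gives C(6,2) = 15; x_3 ≥ 6 gives C(9,2) = 36. Together 66.
No two caps can be exceeded simultaneously, so the pair terms are all 0.
By inclusion–exclusion the count is 105 − 66 + 0 = 39.

39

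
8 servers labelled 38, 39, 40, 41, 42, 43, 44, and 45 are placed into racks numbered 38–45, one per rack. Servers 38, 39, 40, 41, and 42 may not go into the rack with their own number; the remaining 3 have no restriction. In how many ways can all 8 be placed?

Let Aᵢ (for 38 ≤ i ≤ 42) be the placements that put server i in its forbidden rack. Any j of these fix j positions, leaving (8−j)! ways to fill the rest, and there are C(5,j) ways to pick which j.
By inclusion–exclusion, the number of valid placements is Σ_{j=0}^{5} (−1)^j C(5,j)·(8−j)!.
Computing: 40320 − 25200 + 7200 − 1200 + 120 − 6 = 21234.

21234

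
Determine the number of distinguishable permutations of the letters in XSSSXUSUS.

756

Letter multiplicities in XSSSXUSUS: S×5, U×2, X×2.
So there are 9! / (5!·2!·2!) = 756 distinguishable arrangements.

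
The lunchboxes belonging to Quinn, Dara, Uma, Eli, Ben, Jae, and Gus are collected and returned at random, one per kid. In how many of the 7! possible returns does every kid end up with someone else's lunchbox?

Let Aᵢ be the assignments in which kid i gets their own lunchbox. We want the size of the complement of A₁∪…∪A_7.
By inclusion–exclusion this is Σ_{j=0}^{7} (−1)^j C(7,j)·(7−j)!.
Computing: 5040 − 5040 + 2520 − 840 + 210 − 42 + 7 − 1 = 1854.

1854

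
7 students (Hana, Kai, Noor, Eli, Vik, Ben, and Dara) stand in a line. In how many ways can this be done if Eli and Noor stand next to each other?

1440

Place the 5 others and the Eli-Noor pair as 6 objects in a line; the pair has 2 internal arrangements.
So the count is 2·(6)! = 1440.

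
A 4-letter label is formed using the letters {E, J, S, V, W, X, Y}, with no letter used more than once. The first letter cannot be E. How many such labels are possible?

The first letter has 7−1 = 6 choices (anything except E).
The remaining 3 letters are filled from the other 6 symbols without repetition: 6 × 5 × 4 = 120.
Total: 6 × 120 = 720.

720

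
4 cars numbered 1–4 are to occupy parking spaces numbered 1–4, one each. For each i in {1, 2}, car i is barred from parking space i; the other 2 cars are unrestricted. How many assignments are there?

14

Let Aᵢ (for i ∈ {1, 2}) be the placements that put car i in its forbidden parking space. Any j of these fix j positions, leaving (4−j)! ways to fill the rest, and there are C(2,j) ways to pick which j.
By inclusion–exclusion, the number of valid placements is Σ_{j=0}^{2} (−1)^j C(2,j)·(4−j)!.
Computing: 24 − 12 + 2 = 14.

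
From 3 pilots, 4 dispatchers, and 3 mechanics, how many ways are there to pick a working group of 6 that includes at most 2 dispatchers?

115

Split by how many dispatchers are chosen (0 through 2).
Sum: C(4,0)·C(6,6) + C(4,1)·C(6,5) + C(4,2)·C(6,4) = 1 + 24 + 90 = 115.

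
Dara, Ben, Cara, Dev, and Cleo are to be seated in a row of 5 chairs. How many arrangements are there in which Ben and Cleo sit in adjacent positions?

Glue Ben and Cleo into one block (2 internal orders), leaving 4 units to arrange in a row.
That gives 2 × 4! = 2 × 24 = 48.

48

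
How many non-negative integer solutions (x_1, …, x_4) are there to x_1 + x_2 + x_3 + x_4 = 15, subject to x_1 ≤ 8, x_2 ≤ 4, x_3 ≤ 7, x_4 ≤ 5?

160

Ignoring the caps, the number of non-negative solutions to x_1+…+x_4 = 15 is C(18,3) = 816.
Subtract solutions that violate a single cap (substitute x_i' = x_i − (cap_i+1)): x_1 ≥ 9 gives C(9,3) = 84; x_2 ≥ 5 gives C(13,3) = 286; x_3 ≥ 8 gives C(10,3) = 120; x_4 ≥ 6 gives C(12,3) = 220. Together 710.
Add back pairs where two caps are both exceeded: 4 + 0 + 1 + 10 + 35 + 4 = 54.
By inclusion–exclusion the count is 816 − 710 + 54 = 160.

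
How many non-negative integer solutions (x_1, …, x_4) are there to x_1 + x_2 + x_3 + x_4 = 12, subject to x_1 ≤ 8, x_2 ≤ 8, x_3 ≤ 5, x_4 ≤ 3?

Without the upper bounds there are C(15,3) = 455 ways to split 12 among 4 variables.
Subtract solutions that violate a single cap (substitute x_i' = x_i − (cap_i+1)): x_1 ≥ 9 gives C(6,3) = 20; x_2 ≥ 9 gives C(6,3) = 20; x_3 ≥ 6 gives C(9,3) = 84; x_4 ≥ 4 gives C(11,3) = 165. Together 289.
Add back pairs where two caps are both exceeded: 0 + 0 + 0 + 0 + 0 + 10 = 10.
By inclusion–exclusion the count is 455 − 289 + 10 = 176.

176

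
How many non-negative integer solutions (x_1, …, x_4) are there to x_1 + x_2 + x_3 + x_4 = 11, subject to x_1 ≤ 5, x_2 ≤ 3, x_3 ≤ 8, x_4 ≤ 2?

By stars and bars, unrestricted non-negative solutions to x_1+…+x_4 = 11 number C(11+3,3) = 364.
Subtract solutions that violate a single cap (substitute x_i' = x_i − (cap_i+1)): x_1 ≥ 6 gives C(8,3) = 56; x_2 ≥ 4 gives C(10,3) = 120; x_3 ≥ 9 gives C(5,3) = 10; x_4 ≥ 3 gives C(11,3) = 165. Together 351.
Add back pairs where two caps are both exceeded: 4 + 0 + 10 + 0 + 35 + 0 = 49.
By inclusion–exclusion the count is 364 − 351 + 49 = 62.

62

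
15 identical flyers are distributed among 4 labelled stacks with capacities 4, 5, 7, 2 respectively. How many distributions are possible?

19

By stars and bars, unrestricted non-negative solutions to x_1+…+x_4 = 15 number C(15+3,3) = 816.
Subtract solutions that violate a single cap (substitute x_i' = x_i − (cap_i+1)): x_1 ≥ 5 gives C(13,3) = 286; x_2 ≥ 6 gives C(12,3) = 220; x_3 ≥ 8 gives C(10,3) = 120; x_4 ≥ 3 gives C(15,3) = 455. Together 1081.
Add back pairs where two caps are both exceeded: 35 + 10 + 120 + 4 + 84 + 35 = 288.
Subtract triples: 0 + 4 + 0 + 0 = 4.
By inclusion–exclusion the count is 816 − 1081 + 288 − 4 = 19.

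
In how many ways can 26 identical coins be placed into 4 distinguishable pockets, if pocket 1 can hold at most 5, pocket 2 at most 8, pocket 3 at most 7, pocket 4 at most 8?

By stars and bars, unrestricted non-negative solutions to x_1+…+x_4 = 26 number C(26+3,3) = 3654.
Subtract solutions that violate a single cap (substitute x_i' = x_i − (cap_i+1)): x_1 ≥ 6 gives C(23,3) = 1771; x_2 ≥ 9 gives C(20,3) = 1140; x_3 ≥ 8 gives C(21,3) = 1330; x_4 ≥ 9 gives C(20,3) = 1140. Together 5381.
Add back pairs where two caps are both exceeded: 364 + 455 + 364 + 220 + 165 + 220 = 1788.
Subtract triples: 20 + 10 + 20 + 1 = 51.
By inclusion–exclusion the count is 3654 − 5381 + 1788 − 51 = 10.

10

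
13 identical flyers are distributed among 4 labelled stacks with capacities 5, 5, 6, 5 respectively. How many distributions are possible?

131

Without the upper bounds there are C(16,3) = 560 ways to split 13 among 4 stacks.
Subtract solutions that violate a single cap (substitute x_i' = x_i − (cap_i+1)): x_1 ≥ 6 gives C(10,3) = 120; x_2 ≥ 6 gives C(10,3) = 120; x_3 ≥ 7 gives C(9,3) = 84; x_4 ≥ 6 gives C(10,3) = 120. Together 444.
Add back pairs where two caps are both exceeded: 4 + 1 + 4 + 1 + 4 + 1 = 15.
By inclusion–exclusion the count is 560 − 444 + 15 = 131.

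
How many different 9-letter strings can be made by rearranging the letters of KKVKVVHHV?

KKVKVVHHV has 9 letters with H appearing twice, K appearing 3 times, and V appearing 4 times.
Dividing 9! = 362880 by 4!·3!·2! = 288 for the repeated letters gives 1260.

1260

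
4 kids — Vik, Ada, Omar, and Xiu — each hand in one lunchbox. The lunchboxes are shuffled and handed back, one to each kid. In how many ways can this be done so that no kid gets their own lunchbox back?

9

Count assignments avoiding every fixed point. For any j of the 4 kids fixed to their own lunchbox, the other 4−j can be arranged in (4−j)! ways.
By inclusion–exclusion this is Σ_{j=0}^{4} (−1)^j C(4,j)·(4−j)!.
Computing: 24 − 24 + 12 − 4 + 1 = 9.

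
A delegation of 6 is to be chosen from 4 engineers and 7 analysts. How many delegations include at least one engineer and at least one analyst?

Unrestricted: C(11,6) = 462 ways to pick any 6 of the 11.
Subtract selections that omit an entire group: no engineers → C(7,6) = 7; no analysts → C(4,6) = 0.
Both groups omitted at once is impossible, so 462 − 7 = 455.

455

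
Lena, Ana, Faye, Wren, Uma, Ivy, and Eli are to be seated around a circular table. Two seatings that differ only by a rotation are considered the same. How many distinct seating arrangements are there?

Around a circle, 7 distinct people have 7!/7 = (6)! = 720 rotationally distinct seatings.

720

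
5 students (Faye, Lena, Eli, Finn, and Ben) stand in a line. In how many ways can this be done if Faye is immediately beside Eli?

Place the 3 others and the Faye-Eli pair as 4 objects in a line; the pair has 2 internal arrangements.
So the count is 2·(4)! = 48.

48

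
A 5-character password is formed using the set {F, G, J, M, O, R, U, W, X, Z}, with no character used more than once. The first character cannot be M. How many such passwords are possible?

The first character has 10−1 = 9 choices (anything except M).
The remaining 4 characters are filled from the other 9 symbols without repetition: 9 × 8 × 7 × 6 = 3024.
Total: 9 × 3024 = 27216.

27216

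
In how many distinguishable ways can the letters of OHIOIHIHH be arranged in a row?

1260

Letter multiplicities in OHIOIHIHH: H×4, I×3, O×2.
The number of distinct arrangements is 9!/(4!·3!·2!) = 362880/288 = 1260.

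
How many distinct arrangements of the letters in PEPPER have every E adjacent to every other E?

20

Treat the 2 copies of E as a single block. The multiset to arrange is then {EE, P, P, P, R}, 5 items in all.
That gives (5)!/(3!) = 20 arrangements.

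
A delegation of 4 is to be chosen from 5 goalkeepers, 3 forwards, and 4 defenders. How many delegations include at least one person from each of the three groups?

Unrestricted: C(12,4) = 495 ways to pick any 4 of the 12.
Subtract selections that omit an entire group: no goalkeepers → C(7,4) = 35; no forwards → C(9,4) = 126; no defenders → C(8,4) = 70.
Add back selections omitting two groups (i.e. drawn from a single group): C(5,4) + C(3,4) + C(4,4) = 6.
By inclusion–exclusion: 495 − 231 + 6 = 270.

270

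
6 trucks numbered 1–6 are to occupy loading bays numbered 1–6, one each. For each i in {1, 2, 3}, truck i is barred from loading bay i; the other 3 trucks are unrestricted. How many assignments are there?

Let Aᵢ (for i ∈ {1, 2, 3}) be the placements that put truck i in its forbidden loading bay. Any j of these fix j positions, leaving (6−j)! ways to fill the rest, and there are C(3,j) ways to pick which j.
By inclusion–exclusion, the number of valid placements is Σ_{j=0}^{3} (−1)^j C(3,j)·(6−j)!.
Computing: 720 − 360 + 72 − 6 = 426.

426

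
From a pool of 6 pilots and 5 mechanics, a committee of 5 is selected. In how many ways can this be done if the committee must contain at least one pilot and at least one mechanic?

With no constraint there are C(11,5) = 462 possible selections.
Selections missing a whole group: no pilots → C(5,5) = 1; no mechanics → C(6,5) = 6.
Both groups omitted at once is impossible, so 462 − 7 = 455.

455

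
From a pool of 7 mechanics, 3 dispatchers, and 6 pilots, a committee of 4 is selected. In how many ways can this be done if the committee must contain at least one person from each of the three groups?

819

With no constraint there are C(16,4) = 1820 possible selections.
Selections missing a whole group: no mechanics → C(9,4) = 126; no dispatchers → C(13,4) = 715; no pilots → C(10,4) = 210.
Add back selections omitting two groups (i.e. drawn from a single group): C(7,4) + C(3,4) + C(6,4) = 50.
By inclusion–exclusion: 1820 − 1051 + 50 = 819.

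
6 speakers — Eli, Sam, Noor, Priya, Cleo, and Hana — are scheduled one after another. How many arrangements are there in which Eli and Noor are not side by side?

Of the 6! = 720 arrangements, those with Eli and Noor adjacent number 2 × 5! = 240 (treat the pair as a block with 2 internal orders).
Complementary counting: 720 − 240 = 480.

480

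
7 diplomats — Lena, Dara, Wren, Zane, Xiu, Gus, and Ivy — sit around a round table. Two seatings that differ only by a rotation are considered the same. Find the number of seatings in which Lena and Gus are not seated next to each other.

Without the restriction there are (6)! = 720 seatings.
Seatings with Lena beside Gus: treat them as a block with 2 internal orders, giving 2 × (5)! = 240.
Subtracting, 720 − 240 = 480.

480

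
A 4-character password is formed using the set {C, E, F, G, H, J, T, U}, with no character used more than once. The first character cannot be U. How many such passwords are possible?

1470

The first character has 8−1 = 7 choices (anything except U).
The remaining 3 characters are filled from the other 7 symbols without repetition: 7 × 6 × 5 = 210.
Total: 7 × 210 = 1470.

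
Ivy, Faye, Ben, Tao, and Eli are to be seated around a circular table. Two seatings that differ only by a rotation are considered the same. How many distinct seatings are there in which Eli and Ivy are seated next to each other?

12

Glue Eli and Ivy into a block (2 internal orders). Seating 4 units around a circle gives (3)! arrangements.
So 2 × (3)! = 2 × 6 = 12.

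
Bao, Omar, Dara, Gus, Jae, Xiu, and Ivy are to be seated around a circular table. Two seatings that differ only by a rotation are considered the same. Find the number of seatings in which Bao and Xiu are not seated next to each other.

480

All circular seatings of 7 people number (6)! = 720.
Seatings with Bao beside Xiu: treat them as a block with 2 internal orders, giving 2 × (5)! = 240.
Subtracting, 720 − 240 = 480.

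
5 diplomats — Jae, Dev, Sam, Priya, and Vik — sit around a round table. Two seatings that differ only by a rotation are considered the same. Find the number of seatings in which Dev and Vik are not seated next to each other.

All circular seatings of 5 people number (4)! = 24.
Seatings with Dev beside Vik: treat them as a block with 2 internal orders, giving 2 × (3)! = 12.
Subtracting, 24 − 12 = 12.

12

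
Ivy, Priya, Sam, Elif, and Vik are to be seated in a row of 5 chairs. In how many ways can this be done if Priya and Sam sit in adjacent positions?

Place the 3 others and the Priya-Sam pair as 4 objects in a line; the pair has 2 internal arrangements.
That gives 2 × 4! = 2 × 24 = 48.

48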